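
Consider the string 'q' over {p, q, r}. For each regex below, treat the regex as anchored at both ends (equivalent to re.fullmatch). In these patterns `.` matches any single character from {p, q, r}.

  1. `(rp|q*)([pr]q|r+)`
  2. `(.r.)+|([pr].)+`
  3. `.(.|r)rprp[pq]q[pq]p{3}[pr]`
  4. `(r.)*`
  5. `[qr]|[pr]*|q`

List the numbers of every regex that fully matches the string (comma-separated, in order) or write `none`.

1 → no match
2 → no match
3 → no match
4 → no match
5 → match

5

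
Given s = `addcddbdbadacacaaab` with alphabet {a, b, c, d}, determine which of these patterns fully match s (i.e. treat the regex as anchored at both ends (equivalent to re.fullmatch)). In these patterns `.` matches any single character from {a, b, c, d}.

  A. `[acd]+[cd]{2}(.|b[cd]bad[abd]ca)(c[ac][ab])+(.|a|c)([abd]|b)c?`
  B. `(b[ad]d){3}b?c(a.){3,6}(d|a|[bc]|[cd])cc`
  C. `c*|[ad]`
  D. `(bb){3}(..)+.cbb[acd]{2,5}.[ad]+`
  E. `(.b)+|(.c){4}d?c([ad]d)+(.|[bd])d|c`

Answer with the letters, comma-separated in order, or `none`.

A

A → match
B → no match — must start with `b`
C → no match
D → no match — must start with `bb`
E → no match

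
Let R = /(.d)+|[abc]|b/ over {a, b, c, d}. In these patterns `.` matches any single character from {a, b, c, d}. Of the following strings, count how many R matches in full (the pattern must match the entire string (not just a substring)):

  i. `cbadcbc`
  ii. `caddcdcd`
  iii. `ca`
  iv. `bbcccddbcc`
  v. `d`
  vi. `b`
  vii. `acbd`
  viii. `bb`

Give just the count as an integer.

i → no match
ii → no match
iii → no match
iv → no match
v → no match
vi → match
vii → no match
viii → no match
Total matched: 1

1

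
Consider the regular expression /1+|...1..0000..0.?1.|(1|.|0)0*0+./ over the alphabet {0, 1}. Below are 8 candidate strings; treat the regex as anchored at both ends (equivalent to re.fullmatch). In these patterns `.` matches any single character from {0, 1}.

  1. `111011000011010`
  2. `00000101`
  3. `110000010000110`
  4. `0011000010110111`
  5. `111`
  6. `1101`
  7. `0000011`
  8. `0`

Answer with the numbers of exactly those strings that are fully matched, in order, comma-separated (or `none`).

1 → no match
2 → no match
3 → no match
4 → no match
5 → match
6 → no match
7 → no match
8 → no match

5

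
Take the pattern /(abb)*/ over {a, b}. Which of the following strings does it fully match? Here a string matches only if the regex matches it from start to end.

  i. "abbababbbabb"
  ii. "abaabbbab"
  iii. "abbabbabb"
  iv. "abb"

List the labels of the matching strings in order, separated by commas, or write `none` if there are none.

iii, iv

i → no match
ii → no match
iii → match
iv → match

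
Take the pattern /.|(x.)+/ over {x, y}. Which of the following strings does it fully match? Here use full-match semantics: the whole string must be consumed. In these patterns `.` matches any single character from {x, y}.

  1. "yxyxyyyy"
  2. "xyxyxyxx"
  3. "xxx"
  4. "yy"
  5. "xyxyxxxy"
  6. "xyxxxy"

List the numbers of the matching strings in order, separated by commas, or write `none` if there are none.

2, 5, 6

1 → no match
2 → match
3 → no match
4 → no match
5 → match
6 → match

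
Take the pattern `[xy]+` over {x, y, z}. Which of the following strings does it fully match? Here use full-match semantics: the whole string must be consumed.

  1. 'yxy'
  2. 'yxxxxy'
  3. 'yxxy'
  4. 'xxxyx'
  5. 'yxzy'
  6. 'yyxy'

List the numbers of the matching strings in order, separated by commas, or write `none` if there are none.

1 → match
2 → match
3 → match
4 → match
5 → no match
6 → match

1, 2, 3, 4, 6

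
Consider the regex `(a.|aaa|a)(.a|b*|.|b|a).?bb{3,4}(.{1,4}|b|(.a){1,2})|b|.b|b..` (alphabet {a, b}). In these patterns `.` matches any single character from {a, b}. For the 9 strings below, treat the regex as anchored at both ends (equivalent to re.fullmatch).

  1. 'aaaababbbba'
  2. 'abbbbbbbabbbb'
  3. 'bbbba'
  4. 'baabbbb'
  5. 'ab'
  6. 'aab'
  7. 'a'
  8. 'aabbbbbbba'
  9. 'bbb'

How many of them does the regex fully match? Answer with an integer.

3

1 → no match
2 → no match
3 → no match
4 → no match
5 → match
6 → no match
7 → no match
8 → match
9 → match
Total matched: 3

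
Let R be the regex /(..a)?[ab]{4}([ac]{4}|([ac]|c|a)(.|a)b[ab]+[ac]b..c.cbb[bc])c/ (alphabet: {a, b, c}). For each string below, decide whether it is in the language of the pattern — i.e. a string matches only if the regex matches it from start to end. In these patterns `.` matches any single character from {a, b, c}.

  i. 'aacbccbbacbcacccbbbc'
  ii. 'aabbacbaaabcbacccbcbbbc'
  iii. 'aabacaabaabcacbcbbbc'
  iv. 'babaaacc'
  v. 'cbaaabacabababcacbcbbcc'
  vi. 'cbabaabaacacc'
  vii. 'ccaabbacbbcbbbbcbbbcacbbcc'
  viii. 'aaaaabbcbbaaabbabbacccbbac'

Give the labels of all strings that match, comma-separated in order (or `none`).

i → no match
ii → no match
iii → no match
iv. 'babaaacc' → no match
v → match
vi → no match
vii → no match
viii → no match

v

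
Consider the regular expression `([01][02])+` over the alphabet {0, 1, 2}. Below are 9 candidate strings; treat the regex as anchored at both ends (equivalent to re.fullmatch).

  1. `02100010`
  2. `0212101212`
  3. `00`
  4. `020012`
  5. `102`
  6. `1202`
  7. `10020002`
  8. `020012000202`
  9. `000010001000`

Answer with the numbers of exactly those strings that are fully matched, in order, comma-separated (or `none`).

1 → match
2 → match
3 → match
4 → match
5 → no match
6 → match
7 → match
8 → match
9 → match

1, 2, 3, 4, 6, 7, 8, 9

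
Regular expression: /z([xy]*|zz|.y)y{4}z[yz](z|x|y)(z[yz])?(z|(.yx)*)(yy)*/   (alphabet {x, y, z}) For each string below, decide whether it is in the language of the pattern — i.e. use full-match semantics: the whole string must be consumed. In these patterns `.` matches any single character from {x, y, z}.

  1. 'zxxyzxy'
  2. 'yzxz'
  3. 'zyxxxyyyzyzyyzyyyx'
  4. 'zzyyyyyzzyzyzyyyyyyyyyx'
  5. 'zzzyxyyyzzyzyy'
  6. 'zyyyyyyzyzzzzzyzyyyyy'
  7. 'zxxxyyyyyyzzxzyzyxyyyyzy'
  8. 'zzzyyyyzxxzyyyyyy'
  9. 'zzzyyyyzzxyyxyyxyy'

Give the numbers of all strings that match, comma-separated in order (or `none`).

9

1 → no match
2 → no match — must start with 'z'
3 → no match
4 → no match
5 → no match
6 → no match
7 → no match
8 → no match
9 → match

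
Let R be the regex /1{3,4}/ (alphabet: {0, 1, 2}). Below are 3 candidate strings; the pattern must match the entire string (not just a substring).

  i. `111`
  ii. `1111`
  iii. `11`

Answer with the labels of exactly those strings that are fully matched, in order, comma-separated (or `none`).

i → match
ii → match
iii → no match

i, ii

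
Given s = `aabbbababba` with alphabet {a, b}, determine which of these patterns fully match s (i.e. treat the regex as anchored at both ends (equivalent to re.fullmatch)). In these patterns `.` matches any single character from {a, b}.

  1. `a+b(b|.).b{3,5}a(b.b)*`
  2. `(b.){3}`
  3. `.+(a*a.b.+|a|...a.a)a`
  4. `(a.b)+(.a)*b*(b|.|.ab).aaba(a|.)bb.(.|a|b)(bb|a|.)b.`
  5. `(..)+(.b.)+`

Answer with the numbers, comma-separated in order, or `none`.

3, 5

1 → no match
2 → no match — must start with `b`
3 → match
4 → no match
5 → match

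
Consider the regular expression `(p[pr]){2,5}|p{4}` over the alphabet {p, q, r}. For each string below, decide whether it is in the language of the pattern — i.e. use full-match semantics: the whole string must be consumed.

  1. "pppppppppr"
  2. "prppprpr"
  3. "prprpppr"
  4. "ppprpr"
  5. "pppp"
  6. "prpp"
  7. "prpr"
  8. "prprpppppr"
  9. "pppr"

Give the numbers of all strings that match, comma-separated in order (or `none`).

1 → match
2 → match
3 → match
4 → match
5 → match
6 → match
7 → match
8 → match
9 → match

1, 2, 3, 4, 5, 6, 7, 8, 9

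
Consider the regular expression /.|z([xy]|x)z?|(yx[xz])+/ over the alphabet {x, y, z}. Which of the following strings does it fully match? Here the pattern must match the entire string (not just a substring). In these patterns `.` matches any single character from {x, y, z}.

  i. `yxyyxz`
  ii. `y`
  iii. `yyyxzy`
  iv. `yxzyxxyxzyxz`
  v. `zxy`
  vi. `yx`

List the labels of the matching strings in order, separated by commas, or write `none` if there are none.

ii, iv

i → no match
ii → match
iii → no match
iv → match
v → no match
vi → no match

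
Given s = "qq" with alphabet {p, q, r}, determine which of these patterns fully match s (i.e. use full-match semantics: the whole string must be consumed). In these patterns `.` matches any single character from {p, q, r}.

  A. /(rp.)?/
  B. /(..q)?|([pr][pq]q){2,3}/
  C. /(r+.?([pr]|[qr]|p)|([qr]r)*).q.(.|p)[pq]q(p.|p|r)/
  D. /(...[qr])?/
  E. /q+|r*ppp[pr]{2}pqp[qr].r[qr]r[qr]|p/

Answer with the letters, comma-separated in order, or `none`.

A → no match
B → no match
C → no match
D → no match
E → match

E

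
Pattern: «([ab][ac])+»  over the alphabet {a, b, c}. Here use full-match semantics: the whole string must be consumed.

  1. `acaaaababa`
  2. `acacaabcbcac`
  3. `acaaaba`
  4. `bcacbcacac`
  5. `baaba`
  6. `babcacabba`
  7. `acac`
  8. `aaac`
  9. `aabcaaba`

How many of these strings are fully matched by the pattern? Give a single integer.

1 → match
2 → match
3 → no match
4 → match
5 → no match
6 → no match
7 → match
8 → match
9 → match
Total matched: 6

6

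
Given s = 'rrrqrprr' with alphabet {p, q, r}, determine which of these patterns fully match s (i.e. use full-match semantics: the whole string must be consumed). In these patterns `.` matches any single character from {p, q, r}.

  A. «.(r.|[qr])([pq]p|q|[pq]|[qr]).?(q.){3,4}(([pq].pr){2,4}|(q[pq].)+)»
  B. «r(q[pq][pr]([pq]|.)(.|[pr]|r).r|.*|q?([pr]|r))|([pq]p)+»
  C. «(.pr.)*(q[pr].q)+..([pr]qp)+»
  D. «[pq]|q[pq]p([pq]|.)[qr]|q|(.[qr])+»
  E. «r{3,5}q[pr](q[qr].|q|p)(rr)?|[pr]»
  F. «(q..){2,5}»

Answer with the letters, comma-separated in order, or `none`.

B, E

A → no match
B → match
C → no match — must end with 'qp'
D → no match
E → match
F → no match — must start with 'q'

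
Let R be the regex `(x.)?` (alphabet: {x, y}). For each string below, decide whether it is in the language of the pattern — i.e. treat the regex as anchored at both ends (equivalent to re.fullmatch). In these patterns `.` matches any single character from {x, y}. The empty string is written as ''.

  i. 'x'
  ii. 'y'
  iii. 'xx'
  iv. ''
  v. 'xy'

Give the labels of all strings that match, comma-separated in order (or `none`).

iii, iv, v

i → no match
ii → no match
iii → match
iv → match
v → match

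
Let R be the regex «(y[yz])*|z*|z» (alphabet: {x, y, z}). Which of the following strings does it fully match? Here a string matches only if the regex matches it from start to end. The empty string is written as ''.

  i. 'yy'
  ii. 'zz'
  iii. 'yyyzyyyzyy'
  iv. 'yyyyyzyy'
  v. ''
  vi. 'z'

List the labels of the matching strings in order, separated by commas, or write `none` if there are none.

i, ii, iii, iv, v, vi

i → match
ii → match
iii → match
iv → match
v → match
vi → match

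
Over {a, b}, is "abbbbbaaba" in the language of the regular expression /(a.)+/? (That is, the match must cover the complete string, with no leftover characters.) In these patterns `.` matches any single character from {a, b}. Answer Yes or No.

No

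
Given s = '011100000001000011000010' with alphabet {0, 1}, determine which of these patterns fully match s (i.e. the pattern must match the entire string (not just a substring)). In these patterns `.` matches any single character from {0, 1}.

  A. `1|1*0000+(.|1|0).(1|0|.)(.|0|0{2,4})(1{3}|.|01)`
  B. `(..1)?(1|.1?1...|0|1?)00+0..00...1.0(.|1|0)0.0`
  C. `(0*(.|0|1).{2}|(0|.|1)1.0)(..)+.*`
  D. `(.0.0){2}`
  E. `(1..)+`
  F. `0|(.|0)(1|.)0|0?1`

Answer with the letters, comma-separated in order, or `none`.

A → no match
B → match
C → match
D → no match
E → no match — must start with '1'
F → no match

B, C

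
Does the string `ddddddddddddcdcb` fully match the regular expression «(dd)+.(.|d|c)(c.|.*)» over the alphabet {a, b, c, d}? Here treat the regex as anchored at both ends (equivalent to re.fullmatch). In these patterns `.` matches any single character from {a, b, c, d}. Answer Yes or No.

Yes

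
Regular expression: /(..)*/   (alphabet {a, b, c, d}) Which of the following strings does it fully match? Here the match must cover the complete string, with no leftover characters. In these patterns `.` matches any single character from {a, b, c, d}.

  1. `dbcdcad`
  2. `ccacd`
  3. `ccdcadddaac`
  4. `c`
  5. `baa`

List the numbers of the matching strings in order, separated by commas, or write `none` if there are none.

none

1 → no match
2 → no match
3 → no match
4 → no match
5 → no match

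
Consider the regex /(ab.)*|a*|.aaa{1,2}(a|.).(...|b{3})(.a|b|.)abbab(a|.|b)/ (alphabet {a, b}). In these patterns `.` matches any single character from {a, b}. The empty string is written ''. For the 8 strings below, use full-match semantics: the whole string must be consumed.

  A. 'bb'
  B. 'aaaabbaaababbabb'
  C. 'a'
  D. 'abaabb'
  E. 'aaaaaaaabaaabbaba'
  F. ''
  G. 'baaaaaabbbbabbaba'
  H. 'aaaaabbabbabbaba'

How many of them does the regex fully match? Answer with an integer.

A → no match
B → match
C → match
D → match
E → match
F → match
G → match
H → match
Total matched: 7

7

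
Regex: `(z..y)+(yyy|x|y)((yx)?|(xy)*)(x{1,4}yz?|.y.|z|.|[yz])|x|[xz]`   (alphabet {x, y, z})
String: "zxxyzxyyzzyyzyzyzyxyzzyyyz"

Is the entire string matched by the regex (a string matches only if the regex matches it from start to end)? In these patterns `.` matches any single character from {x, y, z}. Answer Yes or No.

Yes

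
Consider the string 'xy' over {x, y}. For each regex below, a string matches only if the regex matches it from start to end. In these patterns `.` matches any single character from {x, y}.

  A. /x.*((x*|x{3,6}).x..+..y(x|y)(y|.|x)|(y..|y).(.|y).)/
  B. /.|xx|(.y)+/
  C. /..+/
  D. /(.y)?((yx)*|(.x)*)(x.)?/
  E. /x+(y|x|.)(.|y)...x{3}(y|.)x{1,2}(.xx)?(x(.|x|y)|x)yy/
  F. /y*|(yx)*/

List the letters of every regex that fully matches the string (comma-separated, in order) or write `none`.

B, C, D

A → no match
B → match
C → match
D → match
E → no match — must end with 'yy'
F → no match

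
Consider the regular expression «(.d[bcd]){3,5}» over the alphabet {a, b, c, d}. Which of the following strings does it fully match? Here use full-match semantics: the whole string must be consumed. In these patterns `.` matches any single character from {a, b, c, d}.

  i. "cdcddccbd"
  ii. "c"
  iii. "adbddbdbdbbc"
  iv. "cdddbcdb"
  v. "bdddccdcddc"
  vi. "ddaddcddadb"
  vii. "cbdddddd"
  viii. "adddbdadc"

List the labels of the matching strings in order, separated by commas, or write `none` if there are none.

i → no match
ii → no match
iii → no match
iv → no match
v → no match
vi → no match
vii → no match
viii → no match

none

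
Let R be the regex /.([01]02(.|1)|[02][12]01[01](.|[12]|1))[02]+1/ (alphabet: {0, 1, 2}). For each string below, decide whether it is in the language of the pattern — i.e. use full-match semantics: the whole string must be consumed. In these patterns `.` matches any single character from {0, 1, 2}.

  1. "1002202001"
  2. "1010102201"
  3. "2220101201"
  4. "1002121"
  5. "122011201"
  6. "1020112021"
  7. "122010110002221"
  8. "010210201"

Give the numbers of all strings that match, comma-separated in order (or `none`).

1. "1002202001" → match
2. "1010102201" → match
3. "2220101201" → match
4. "1002121" → match
5. "122011201" → match
6. "1020112021" → match
7 → no match
8. "010210201" → match

1, 2, 3, 4, 5, 6, 8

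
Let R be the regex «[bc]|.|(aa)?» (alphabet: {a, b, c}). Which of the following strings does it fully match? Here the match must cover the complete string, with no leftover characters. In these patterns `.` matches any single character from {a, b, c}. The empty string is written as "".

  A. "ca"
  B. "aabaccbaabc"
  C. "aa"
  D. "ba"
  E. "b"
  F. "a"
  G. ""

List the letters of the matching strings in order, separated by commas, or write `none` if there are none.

C, E, F, G

A → no match
B → no match
C → match
D → no match
E → match
F → match
G → match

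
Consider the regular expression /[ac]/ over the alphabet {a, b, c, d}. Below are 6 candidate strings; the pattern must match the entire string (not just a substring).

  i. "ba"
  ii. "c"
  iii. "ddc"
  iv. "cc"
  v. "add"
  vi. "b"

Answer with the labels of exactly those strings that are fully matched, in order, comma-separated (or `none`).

ii

i → no match
ii → match
iii → no match
iv → no match
v → no match
vi → no match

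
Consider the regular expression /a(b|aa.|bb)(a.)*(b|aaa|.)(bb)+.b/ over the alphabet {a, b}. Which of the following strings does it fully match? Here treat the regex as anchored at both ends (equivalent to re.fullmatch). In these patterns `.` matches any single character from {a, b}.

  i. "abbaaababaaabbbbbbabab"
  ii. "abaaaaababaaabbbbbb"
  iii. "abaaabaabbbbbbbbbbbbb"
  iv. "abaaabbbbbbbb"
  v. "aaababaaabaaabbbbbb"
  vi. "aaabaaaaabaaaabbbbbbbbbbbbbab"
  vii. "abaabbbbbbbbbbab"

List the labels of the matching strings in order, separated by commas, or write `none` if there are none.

i → no match
ii → match
iii → match
iv → match
v → match
vi → match
vii → no match

ii, iii, iv, v, vi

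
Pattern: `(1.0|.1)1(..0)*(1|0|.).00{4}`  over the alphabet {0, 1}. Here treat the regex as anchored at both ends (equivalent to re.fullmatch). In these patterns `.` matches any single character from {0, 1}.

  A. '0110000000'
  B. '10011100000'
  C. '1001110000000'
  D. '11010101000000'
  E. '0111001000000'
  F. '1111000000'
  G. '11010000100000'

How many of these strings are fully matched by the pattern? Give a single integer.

A → match
B → match
C → no match
D → match
E → match
F → match
G → match
Total matched: 6

6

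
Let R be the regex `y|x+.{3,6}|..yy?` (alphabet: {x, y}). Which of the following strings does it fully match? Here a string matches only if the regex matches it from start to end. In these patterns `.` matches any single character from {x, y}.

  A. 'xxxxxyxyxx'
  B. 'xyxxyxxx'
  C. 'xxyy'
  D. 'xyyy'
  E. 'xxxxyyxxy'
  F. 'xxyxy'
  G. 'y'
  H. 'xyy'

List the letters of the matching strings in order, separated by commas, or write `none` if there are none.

A, C, D, E, F, G, H

A → match
B → no match
C → match
D → match
E → match
F → match
G → match
H → match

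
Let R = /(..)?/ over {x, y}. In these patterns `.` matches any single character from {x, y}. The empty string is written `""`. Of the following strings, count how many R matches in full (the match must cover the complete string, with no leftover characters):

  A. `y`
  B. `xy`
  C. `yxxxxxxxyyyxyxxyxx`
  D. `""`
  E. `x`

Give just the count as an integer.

2

A. `y` → no match
B. `xy` → match
C → no match
D. `""` → match
E. `x` → no match
Total matched: 2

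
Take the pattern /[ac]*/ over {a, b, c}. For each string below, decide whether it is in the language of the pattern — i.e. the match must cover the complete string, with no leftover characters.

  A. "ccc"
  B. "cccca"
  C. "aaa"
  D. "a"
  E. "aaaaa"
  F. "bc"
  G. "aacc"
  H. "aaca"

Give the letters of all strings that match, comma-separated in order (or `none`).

A. "ccc" → match
B. "cccca" → match
C. "aaa" → match
D. "a" → match
E. "aaaaa" → match
F. "bc" → no match
G. "aacc" → match
H. "aaca" → match

A, B, C, D, E, G, H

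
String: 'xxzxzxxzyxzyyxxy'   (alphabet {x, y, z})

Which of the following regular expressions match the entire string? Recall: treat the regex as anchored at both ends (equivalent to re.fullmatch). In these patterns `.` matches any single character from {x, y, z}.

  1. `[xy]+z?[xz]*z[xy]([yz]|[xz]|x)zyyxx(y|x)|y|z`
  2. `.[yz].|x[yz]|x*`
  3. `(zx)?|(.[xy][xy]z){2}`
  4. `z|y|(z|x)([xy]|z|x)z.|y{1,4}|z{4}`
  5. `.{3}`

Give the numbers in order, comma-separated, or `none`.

1

1 → match
2 → no match
3 → no match
4 → no match
5 → no match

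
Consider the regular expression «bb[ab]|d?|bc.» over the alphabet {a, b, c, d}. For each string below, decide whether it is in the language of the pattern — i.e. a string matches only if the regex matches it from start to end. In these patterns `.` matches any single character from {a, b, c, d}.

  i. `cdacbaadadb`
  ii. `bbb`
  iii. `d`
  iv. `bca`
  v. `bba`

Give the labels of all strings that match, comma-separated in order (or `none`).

i. `cdacbaadadb` → no match
ii. `bbb` → match
iii. `d` → match
iv. `bca` → match
v. `bba` → match

ii, iii, iv, v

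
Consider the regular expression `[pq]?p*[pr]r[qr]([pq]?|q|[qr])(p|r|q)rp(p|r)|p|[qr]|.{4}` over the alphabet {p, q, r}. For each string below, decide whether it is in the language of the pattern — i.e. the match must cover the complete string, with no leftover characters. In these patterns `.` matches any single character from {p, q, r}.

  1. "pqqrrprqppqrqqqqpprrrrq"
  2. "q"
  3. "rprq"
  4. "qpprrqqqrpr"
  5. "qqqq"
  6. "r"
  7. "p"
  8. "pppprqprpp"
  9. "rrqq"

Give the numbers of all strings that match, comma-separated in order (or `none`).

1 → no match
2 → match
3 → match
4 → match
5 → match
6 → match
7 → match
8 → match
9 → match

2, 3, 4, 5, 6, 7, 8, 9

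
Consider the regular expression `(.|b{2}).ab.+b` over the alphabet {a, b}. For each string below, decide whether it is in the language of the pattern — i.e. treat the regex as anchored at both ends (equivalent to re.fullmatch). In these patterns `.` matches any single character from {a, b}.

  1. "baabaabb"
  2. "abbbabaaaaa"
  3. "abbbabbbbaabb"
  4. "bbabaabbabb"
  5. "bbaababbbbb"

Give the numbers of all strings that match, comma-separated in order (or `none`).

1, 4, 5

1 → match
2 → no match — must end with "b"
3 → no match
4 → match
5 → match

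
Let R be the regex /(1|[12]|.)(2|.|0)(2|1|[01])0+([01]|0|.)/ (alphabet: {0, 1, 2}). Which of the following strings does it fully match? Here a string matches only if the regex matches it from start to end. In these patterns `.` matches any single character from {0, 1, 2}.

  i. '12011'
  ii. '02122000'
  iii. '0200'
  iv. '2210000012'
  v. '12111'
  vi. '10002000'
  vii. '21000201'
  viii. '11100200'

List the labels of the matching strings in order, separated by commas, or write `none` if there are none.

i. '12011' → no match
ii. '02122000' → no match
iii. '0200' → no match
iv. '2210000012' → no match
v. '12111' → no match
vi. '10002000' → no match
vii. '21000201' → no match
viii. '11100200' → no match

none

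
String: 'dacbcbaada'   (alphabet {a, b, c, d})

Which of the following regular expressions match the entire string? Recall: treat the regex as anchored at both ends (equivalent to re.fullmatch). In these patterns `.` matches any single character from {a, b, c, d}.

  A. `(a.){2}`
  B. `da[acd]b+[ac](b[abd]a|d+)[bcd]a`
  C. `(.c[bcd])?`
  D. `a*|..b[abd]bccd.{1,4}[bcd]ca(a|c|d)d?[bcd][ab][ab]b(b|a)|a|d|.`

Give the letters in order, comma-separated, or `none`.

A → no match — must start with 'a'
B → match
C → no match
D → no match

B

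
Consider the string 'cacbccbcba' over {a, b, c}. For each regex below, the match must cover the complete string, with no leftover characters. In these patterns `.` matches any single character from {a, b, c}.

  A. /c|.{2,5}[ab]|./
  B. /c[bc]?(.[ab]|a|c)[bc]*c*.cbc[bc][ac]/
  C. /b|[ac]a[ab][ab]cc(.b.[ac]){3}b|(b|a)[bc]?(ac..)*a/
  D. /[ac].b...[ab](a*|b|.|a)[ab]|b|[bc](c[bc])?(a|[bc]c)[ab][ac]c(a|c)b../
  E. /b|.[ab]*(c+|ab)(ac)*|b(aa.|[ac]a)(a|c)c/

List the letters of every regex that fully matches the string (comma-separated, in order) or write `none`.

A → no match
B → match
C → no match
D → no match
E → no match

B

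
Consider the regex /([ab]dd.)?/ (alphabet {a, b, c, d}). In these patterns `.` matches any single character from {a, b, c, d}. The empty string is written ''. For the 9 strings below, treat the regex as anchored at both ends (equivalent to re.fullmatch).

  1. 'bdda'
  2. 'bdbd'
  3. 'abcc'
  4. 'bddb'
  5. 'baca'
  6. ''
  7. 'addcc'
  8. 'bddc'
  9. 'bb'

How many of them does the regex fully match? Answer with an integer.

4

1 → match
2 → no match
3 → no match
4 → match
5 → no match
6 → match
7 → no match
8 → match
9 → no match
Total matched: 4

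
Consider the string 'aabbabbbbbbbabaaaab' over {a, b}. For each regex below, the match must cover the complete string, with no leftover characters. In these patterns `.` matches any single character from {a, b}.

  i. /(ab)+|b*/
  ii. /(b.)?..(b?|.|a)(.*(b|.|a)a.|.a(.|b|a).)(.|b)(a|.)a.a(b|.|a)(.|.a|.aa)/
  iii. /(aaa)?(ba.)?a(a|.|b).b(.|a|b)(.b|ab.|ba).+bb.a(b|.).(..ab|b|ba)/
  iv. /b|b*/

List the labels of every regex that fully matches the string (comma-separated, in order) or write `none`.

iii

i → no match
ii → no match
iii → match
iv → no match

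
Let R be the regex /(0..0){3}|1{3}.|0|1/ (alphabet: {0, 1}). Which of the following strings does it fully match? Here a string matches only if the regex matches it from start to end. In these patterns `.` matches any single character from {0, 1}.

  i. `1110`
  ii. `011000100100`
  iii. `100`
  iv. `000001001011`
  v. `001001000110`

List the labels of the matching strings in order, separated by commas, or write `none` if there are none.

i → match
ii → match
iii → no match
iv → no match
v → match

i, ii, v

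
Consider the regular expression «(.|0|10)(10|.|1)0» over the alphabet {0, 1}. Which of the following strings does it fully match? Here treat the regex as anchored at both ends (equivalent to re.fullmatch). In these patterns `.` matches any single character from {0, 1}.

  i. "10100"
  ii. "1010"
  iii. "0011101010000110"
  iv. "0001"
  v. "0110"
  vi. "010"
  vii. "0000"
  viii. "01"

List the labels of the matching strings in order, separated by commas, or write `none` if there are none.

i, ii, vi

i → match
ii → match
iii → no match
iv → no match — must end with "0"
v → no match
vi → match
vii → no match
viii → no match — must end with "0"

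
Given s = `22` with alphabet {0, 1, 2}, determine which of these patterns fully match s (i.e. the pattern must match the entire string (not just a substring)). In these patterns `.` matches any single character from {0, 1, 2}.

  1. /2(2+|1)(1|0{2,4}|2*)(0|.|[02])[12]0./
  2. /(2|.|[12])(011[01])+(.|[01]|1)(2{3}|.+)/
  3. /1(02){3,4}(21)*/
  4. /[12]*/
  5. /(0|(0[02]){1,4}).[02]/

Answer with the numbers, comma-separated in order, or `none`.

4

1 → no match
2 → no match
3 → no match — must start with `102`
4 → match
5 → no match — must start with `0`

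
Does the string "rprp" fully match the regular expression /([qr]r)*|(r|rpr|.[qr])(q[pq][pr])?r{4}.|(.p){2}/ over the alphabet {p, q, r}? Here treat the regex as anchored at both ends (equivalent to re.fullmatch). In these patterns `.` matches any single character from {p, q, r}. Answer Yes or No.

Yes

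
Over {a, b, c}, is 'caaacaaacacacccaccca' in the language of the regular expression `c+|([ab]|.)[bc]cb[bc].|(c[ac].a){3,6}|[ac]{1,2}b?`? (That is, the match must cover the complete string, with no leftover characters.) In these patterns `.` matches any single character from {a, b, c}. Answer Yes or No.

Yes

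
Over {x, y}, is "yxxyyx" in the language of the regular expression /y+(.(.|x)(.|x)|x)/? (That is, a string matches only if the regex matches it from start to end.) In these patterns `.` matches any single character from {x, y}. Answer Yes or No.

No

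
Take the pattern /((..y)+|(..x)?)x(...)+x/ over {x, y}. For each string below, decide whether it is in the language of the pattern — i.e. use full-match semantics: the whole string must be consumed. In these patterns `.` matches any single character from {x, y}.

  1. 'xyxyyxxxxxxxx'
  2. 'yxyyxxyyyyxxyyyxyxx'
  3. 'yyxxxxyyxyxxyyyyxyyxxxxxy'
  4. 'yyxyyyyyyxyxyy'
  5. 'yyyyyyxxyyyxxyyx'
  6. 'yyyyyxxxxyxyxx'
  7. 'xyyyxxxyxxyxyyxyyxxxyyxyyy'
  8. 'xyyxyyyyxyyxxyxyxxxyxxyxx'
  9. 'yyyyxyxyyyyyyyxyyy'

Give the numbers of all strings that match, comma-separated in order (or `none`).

1 → no match
2 → no match
3 → no match — must end with 'x'
4 → no match — must end with 'x'
5 → no match
6 → no match
7 → no match — must end with 'x'
8 → no match
9 → no match — must end with 'x'

none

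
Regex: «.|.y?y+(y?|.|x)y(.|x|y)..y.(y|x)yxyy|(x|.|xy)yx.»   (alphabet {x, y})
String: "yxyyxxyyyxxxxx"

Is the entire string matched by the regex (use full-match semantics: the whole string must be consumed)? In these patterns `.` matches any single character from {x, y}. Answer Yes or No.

No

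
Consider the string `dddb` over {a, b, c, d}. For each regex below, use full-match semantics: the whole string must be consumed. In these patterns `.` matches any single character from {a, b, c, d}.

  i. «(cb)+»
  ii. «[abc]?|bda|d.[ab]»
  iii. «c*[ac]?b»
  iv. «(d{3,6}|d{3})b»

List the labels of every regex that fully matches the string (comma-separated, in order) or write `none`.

iv

i → no match — must start with `cb`
ii → no match
iii → no match
iv → match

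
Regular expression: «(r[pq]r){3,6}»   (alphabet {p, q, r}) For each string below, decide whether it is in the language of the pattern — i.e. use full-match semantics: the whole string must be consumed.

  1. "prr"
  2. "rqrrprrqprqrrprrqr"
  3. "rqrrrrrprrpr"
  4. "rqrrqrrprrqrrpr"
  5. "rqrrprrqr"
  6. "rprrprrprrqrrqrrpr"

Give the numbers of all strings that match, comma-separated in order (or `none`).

1 → no match — must start with "r"
2 → no match
3 → no match
4 → match
5 → match
6 → match

4, 5, 6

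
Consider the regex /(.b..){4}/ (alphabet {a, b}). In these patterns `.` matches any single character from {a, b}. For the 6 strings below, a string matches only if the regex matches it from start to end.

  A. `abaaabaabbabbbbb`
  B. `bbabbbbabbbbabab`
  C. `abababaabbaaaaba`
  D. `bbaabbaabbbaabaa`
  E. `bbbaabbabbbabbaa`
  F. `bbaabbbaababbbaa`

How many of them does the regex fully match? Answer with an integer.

A → match
B → match
C → no match
D → match
E → match
F → match
Total matched: 5

5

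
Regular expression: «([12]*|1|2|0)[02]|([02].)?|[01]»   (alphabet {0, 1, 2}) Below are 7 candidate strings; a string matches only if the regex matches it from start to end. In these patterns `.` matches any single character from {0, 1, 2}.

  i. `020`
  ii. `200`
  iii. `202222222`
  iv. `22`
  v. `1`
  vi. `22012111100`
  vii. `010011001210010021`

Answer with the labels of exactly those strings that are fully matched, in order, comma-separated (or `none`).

iv, v

i. `020` → no match
ii. `200` → no match
iii. `202222222` → no match
iv. `22` → match
v. `1` → match
vi. `22012111100` → no match
vii → no match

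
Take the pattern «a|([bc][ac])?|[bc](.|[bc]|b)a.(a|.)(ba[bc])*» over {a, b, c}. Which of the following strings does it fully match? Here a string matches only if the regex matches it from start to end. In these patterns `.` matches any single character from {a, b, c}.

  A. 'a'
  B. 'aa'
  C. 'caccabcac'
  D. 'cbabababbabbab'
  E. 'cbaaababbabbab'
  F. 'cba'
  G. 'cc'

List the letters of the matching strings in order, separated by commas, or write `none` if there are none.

A → match
B → no match
C → no match
D → match
E → match
F → no match
G → match

A, D, E, G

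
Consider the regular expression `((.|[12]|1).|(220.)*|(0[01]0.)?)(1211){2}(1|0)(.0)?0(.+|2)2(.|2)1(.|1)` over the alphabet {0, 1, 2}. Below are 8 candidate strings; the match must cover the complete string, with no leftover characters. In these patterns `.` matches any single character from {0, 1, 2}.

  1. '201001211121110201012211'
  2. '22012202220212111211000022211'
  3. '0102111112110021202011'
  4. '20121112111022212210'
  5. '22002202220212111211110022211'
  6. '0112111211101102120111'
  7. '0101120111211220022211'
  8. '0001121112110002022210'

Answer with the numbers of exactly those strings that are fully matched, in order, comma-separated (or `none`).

2, 4, 5, 8

1 → no match
2 → match
3 → no match
4 → match
5 → match
6 → no match
7 → no match
8 → match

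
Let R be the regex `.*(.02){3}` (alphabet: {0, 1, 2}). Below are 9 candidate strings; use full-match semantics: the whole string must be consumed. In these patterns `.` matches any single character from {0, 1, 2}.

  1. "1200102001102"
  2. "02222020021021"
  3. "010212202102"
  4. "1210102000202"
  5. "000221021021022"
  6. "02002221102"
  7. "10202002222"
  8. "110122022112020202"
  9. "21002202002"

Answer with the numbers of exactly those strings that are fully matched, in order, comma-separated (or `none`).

9

1 → no match
2 → no match — must end with "02"
3 → no match
4 → no match
5 → no match — must end with "02"
6 → no match
7 → no match — must end with "02"
8 → no match
9 → match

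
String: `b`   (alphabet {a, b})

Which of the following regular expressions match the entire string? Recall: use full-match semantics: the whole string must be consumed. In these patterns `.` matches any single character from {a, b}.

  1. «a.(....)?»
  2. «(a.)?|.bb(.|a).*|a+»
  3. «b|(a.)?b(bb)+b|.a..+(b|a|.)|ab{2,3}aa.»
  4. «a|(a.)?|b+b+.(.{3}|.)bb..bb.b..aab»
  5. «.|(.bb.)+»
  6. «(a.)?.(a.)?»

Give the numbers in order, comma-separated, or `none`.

3, 5, 6

1 → no match — must start with `a`
2 → no match
3 → match
4 → no match
5 → match
6 → match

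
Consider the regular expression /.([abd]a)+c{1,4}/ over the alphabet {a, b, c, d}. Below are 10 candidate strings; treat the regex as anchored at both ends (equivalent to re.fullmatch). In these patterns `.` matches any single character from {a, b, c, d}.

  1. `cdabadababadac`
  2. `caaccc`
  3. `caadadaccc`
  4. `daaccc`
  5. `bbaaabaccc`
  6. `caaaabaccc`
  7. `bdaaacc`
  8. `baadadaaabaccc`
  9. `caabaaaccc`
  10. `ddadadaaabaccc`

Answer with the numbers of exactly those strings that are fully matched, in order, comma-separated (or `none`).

1, 2, 3, 4, 5, 6, 7, 8, 9, 10

1 → match
2. `caaccc` → match
3. `caadadaccc` → match
4. `daaccc` → match
5. `bbaaabaccc` → match
6. `caaaabaccc` → match
7. `bdaaacc` → match
8 → match
9. `caabaaaccc` → match
10 → match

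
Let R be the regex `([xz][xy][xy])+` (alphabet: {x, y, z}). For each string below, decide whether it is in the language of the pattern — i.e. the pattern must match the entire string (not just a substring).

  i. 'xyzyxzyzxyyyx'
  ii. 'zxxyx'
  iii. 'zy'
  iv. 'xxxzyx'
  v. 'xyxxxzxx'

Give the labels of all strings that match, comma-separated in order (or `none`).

i → no match
ii. 'zxxyx' → no match
iii. 'zy' → no match
iv. 'xxxzyx' → match
v. 'xyxxxzxx' → no match

iv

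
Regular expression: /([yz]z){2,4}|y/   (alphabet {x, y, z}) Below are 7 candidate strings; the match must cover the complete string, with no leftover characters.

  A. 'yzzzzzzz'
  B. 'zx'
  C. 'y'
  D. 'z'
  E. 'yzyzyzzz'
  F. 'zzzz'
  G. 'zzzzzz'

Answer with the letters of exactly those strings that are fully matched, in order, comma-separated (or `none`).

A → match
B → no match
C → match
D → no match
E → match
F → match
G → match

A, C, E, F, G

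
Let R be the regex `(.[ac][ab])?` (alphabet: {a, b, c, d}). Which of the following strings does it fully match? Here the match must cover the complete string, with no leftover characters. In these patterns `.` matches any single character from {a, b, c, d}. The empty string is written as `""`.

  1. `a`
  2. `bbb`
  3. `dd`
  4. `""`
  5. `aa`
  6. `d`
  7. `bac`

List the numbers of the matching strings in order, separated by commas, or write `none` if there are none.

4

1 → no match
2 → no match
3 → no match
4 → match
5 → no match
6 → no match
7 → no match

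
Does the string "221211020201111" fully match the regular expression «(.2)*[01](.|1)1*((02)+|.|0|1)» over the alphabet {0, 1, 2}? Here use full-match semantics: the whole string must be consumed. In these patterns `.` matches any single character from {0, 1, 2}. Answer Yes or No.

No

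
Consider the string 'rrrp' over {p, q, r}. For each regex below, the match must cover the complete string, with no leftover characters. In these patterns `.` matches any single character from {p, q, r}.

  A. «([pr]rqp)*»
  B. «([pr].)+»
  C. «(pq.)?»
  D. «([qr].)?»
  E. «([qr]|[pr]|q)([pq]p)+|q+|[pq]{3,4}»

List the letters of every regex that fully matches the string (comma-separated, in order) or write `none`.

B

A → no match
B → match
C → no match
D → no match
E → no match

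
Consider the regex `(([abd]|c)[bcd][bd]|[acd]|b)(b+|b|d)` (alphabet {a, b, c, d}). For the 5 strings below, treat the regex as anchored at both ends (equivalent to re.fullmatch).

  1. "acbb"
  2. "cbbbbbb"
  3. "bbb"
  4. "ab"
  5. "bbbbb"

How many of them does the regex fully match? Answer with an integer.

1 → match
2 → match
3 → match
4 → match
5 → match
Total matched: 5

5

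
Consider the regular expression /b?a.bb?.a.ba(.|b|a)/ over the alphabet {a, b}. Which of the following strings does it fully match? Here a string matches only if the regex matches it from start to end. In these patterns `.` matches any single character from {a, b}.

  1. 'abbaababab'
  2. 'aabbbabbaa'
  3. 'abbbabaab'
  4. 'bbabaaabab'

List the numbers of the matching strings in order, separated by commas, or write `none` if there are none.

2

1 → no match
2 → match
3 → no match
4 → no match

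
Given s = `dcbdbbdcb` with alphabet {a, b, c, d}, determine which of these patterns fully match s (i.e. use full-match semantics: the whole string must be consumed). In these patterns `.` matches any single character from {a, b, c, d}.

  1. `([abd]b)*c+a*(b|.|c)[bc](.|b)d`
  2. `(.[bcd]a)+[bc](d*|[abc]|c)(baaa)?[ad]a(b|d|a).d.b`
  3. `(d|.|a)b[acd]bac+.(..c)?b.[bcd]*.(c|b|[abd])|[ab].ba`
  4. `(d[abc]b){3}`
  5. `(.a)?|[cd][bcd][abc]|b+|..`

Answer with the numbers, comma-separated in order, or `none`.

4

1 → no match — must end with `d`
2 → no match
3 → no match
4 → match
5 → no match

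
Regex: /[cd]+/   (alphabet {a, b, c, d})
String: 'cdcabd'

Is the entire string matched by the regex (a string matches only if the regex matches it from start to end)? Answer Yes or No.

No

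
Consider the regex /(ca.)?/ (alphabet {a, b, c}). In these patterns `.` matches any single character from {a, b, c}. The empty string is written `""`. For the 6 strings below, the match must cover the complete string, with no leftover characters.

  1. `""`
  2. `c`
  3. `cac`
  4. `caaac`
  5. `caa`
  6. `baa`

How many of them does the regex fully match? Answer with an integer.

3

1 → match
2 → no match
3 → match
4 → no match
5 → match
6 → no match
Total matched: 3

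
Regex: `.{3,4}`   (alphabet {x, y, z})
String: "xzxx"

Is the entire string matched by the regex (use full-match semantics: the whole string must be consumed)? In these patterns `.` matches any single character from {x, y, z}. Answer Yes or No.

Yes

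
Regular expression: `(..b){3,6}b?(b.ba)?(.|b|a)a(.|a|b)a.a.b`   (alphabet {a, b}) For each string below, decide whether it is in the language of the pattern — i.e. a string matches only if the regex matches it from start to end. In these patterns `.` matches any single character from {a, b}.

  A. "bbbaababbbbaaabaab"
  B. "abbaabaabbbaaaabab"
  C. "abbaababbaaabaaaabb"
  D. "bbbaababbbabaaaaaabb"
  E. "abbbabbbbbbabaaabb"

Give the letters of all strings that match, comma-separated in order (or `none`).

A, D, E

A → match
B → no match
C → no match
D → match
E → match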